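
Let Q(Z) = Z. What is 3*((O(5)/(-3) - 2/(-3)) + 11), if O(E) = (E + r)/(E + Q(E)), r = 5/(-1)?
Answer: 35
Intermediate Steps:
r = -5 (r = 5*(-1) = -5)
O(E) = (-5 + E)/(2*E) (O(E) = (E - 5)/(E + E) = (-5 + E)/((2*E)) = (-5 + E)*(1/(2*E)) = (-5 + E)/(2*E))
3*((O(5)/(-3) - 2/(-3)) + 11) = 3*((((½)*(-5 + 5)/5)/(-3) - 2/(-3)) + 11) = 3*((((½)*(⅕)*0)*(-⅓) - 2*(-⅓)) + 11) = 3*((0*(-⅓) + ⅔) + 11) = 3*((0 + ⅔) + 11) = 3*(⅔ + 11) = 3*(35/3) = 35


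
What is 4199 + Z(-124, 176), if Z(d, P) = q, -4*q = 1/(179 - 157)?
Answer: 369511/88 ≈ 4199.0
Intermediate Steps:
q = -1/88 (q = -1/(4*(179 - 157)) = -¼/22 = -¼*1/22 = -1/88 ≈ -0.011364)
Z(d, P) = -1/88
4199 + Z(-124, 176) = 4199 - 1/88 = 369511/88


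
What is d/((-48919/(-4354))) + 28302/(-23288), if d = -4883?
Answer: -3496485487/8022716 ≈ -435.82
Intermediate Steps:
d/((-48919/(-4354))) + 28302/(-23288) = -4883/((-48919/(-4354))) + 28302/(-23288) = -4883/((-48919*(-1/4354))) + 28302*(-1/23288) = -4883/48919/4354 - 14151/11644 = -4883*4354/48919 - 14151/11644 = -21260582/48919 - 14151/11644 = -3496485487/8022716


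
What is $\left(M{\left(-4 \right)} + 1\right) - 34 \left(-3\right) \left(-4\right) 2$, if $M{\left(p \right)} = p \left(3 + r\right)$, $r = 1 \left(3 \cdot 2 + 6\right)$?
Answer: $-875$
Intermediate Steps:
$r = 12$ ($r = 1 \left(6 + 6\right) = 1 \cdot 12 = 12$)
$M{\left(p \right)} = 15 p$ ($M{\left(p \right)} = p \left(3 + 12\right) = p 15 = 15 p$)
$\left(M{\left(-4 \right)} + 1\right) - 34 \left(-3\right) \left(-4\right) 2 = \left(15 \left(-4\right) + 1\right) - 34 \left(-3\right) \left(-4\right) 2 = \left(-60 + 1\right) - 34 \cdot 12 \cdot 2 = -59 - 816 = -875$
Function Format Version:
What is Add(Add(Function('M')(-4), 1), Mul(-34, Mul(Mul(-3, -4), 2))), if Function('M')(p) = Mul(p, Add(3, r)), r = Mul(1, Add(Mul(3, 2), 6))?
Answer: -875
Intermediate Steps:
r = 12 (r = Mul(1, Add(6, 6)) = Mul(1, 12) = 12)
Function('M')(p) = Mul(15, p) (Function('M')(p) = Mul(p, Add(3, 12)) = Mul(p, 15) = Mul(15, p))
Add(Add(Function('M')(-4), 1), Mul(-34, Mul(Mul(-3, -4), 2))) = Add(Add(Mul(15, -4), 1), Mul(-34, Mul(Mul(-3, -4), 2))) = Add(Add(-60, 1), Mul(-34, Mul(12, 2))) = Add(-59, Mul(-34, 24)) = Add(-59, -816) = -875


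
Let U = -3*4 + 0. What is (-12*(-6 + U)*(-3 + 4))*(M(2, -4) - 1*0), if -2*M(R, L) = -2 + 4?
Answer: -216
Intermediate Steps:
U = -12 (U = -12 + 0 = -12)
M(R, L) = -1 (M(R, L) = -(-2 + 4)/2 = -½*2 = -1)
(-12*(-6 + U)*(-3 + 4))*(M(2, -4) - 1*0) = (-12*(-6 - 12)*(-3 + 4))*(-1 - 1*0) = (-(-216))*(-1 + 0) = -12*(-18)*(-1) = 216*(-1) = -216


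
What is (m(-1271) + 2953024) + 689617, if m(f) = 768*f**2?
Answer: 1244301329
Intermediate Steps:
(m(-1271) + 2953024) + 689617 = (768*(-1271)**2 + 2953024) + 689617 = (768*1615441 + 2953024) + 689617 = (1240658688 + 2953024) + 689617 = 1243611712 + 689617 = 1244301329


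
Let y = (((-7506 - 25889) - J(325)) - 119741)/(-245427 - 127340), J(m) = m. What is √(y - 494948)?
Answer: I*√68775559085571385/372767 ≈ 703.53*I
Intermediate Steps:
y = 153461/372767 (y = (((-7506 - 25889) - 1*325) - 119741)/(-245427 - 127340) = ((-33395 - 325) - 119741)/(-372767) = (-33720 - 119741)*(-1/372767) = -153461*(-1/372767) = 153461/372767 ≈ 0.41168)
√(y - 494948) = √(153461/372767 - 494948) = √(-184500127655/372767) = I*√68775559085571385/372767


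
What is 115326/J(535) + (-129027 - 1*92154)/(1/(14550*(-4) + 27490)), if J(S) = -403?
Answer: 2737364694204/403 ≈ 6.7925e+9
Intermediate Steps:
115326/J(535) + (-129027 - 1*92154)/(1/(14550*(-4) + 27490)) = 115326/(-403) + (-129027 - 1*92154)/(1/(14550*(-4) + 27490)) = 115326*(-1/403) + (-129027 - 92154)/(1/(-58200 + 27490)) = -115326/403 - 221181/(1/(-30710)) = -115326/403 - 221181/(-1/30710) = -115326/403 - 221181*(-30710) = -115326/403 + 6792468510 = 2737364694204/403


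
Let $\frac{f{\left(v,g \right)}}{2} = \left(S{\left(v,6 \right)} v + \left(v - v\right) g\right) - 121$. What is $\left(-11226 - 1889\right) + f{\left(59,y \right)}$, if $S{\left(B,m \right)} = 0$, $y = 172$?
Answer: $-13357$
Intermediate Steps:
$f{\left(v,g \right)} = -242$ ($f{\left(v,g \right)} = 2 \left(\left(0 v + \left(v - v\right) g\right) - 121\right) = 2 \left(\left(0 + 0 g\right) - 121\right) = 2 \left(\left(0 + 0\right) - 121\right) = 2 \left(0 - 121\right) = 2 \left(-121\right) = -242$)
$\left(-11226 - 1889\right) + f{\left(59,y \right)} = \left(-11226 - 1889\right) - 242 = -13115 - 242 = -13357$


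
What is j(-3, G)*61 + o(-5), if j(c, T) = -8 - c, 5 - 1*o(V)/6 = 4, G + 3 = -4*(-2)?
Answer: -299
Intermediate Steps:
G = 5 (G = -3 - 4*(-2) = -3 + 8 = 5)
o(V) = 6 (o(V) = 30 - 6*4 = 30 - 24 = 6)
j(-3, G)*61 + o(-5) = (-8 - 1*(-3))*61 + 6 = (-8 + 3)*61 + 6 = -5*61 + 6 = -305 + 6 = -299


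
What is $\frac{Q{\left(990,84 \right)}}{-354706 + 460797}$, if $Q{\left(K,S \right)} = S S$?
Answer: $\frac{7056}{106091} \approx 0.066509$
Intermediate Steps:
$Q{\left(K,S \right)} = S^{2}$
$\frac{Q{\left(990,84 \right)}}{-354706 + 460797} = \frac{84^{2}}{-354706 + 460797} = \frac{7056}{106091}$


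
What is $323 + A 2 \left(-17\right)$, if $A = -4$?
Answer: $459$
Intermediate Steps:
$323 + A 2 \left(-17\right) = 323 - 4 \cdot 2 \left(-17\right) = 323 - -136 = 323 + 136 = 459$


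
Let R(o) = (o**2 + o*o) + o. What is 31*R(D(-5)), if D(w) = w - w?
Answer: 0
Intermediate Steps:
D(w) = 0
R(o) = o + 2*o**2 (R(o) = (o**2 + o**2) + o = 2*o**2 + o = o + 2*o**2)
31*R(D(-5)) = 31*(0*(1 + 2*0)) = 31*(0*(1 + 0)) = 31*(0*1) = 31*0 = 0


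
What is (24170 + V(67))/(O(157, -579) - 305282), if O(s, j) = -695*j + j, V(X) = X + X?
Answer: 217/862 ≈ 0.25174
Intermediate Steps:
V(X) = 2*X
O(s, j) = -694*j
(24170 + V(67))/(O(157, -579) - 305282) = (24170 + 2*67)/(-694*(-579) - 305282) = (24170 + 134)/(401826 - 305282) = 24304/96544 = 24304*(1/96544) = 217/862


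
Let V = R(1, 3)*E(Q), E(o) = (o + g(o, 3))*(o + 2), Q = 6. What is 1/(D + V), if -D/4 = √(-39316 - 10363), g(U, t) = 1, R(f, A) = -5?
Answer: I/(4*(√49679 - 70*I)) ≈ -0.00032064 + 0.0010209*I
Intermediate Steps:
E(o) = (1 + o)*(2 + o) (E(o) = (o + 1)*(o + 2) = (1 + o)*(2 + o))
D = -4*I*√49679 (D = -4*√(-39316 - 10363) = -4*I*√49679 ≈ -891.55*I)
V = -280 (V = -5*(2 + 6² + 3*6) = -5*(2 + 36 + 18) = -5*56 = -280)
1/(D + V) = 1/(-4*I*√49679 - 280) = 1/(-280 - 4*I*√49679)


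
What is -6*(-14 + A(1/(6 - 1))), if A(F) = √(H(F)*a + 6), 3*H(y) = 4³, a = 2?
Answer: 84 - 2*√438 ≈ 42.143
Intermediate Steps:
H(y) = 64/3 (H(y) = (⅓)*4³ = (⅓)*64 = 64/3)
A(F) = √438/3 (A(F) = √((64/3)*2 + 6) = √(128/3 + 6) = √(146/3) = √438/3)
-6*(-14 + A(1/(6 - 1))) = -6*(-14 + √438/3) = 84 - 2*√438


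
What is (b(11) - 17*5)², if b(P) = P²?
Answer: 1296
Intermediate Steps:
(b(11) - 17*5)² = (11² - 17*5)² = (121 - 85)² = 36² = 1296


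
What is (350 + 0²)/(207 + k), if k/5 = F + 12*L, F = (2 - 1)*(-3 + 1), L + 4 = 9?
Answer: 50/71 ≈ 0.70423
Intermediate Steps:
L = 5 (L = -4 + 9 = 5)
F = -2 (F = 1*(-2) = -2)
k = 290 (k = 5*(-2 + 12*5) = 5*(-2 + 60) = 5*58 = 290)
(350 + 0²)/(207 + k) = (350 + 0²)/(207 + 290) = (350 + 0)/497 = 350*(1/497) = 50/71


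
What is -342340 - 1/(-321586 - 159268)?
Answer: -164615558359/480854 ≈ -3.4234e+5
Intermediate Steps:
-342340 - 1/(-321586 - 159268) = -342340 - 1/(-480854) = -342340 - 1*(-1/480854) = -342340 + 1/480854 = -164615558359/480854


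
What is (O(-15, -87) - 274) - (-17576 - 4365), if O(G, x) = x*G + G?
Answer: 22957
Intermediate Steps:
O(G, x) = G + G*x (O(G, x) = G*x + G = G + G*x)
(O(-15, -87) - 274) - (-17576 - 4365) = (-15*(1 - 87) - 274) - (-17576 - 4365) = (-15*(-86) - 274) - 1*(-21941) = (1290 - 274) + 21941 = 1016 + 21941 = 22957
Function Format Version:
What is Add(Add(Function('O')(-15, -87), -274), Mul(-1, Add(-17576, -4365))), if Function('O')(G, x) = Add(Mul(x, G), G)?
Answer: 22957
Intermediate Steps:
Function('O')(G, x) = Add(G, Mul(G, x)) (Function('O')(G, x) = Add(Mul(G, x), G) = Add(G, Mul(G, x)))
Add(Add(Function('O')(-15, -87), -274), Mul(-1, Add(-17576, -4365))) = Add(Add(Mul(-15, Add(1, -87)), -274), Mul(-1, Add(-17576, -4365))) = Add(Add(Mul(-15, -86), -274), Mul(-1, -21941)) = Add(Add(1290, -274), 21941) = Add(1016, 21941) = 22957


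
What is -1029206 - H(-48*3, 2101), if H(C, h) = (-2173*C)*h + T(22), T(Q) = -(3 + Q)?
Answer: -658457293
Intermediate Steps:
T(Q) = -3 - Q
H(C, h) = -25 - 2173*C*h (H(C, h) = (-2173*C)*h + (-3 - 1*22) = -2173*C*h + (-3 - 22) = -2173*C*h - 25 = -25 - 2173*C*h)
-1029206 - H(-48*3, 2101) = -1029206 - (-25 - 2173*(-48*3)*2101) = -1029206 - (-25 - 2173*(-144)*2101) = -1029206 - (-25 + 657428112) = -1029206 - 1*657428087 = -1029206 - 657428087 = -658457293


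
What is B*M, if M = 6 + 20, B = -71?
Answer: -1846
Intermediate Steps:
M = 26
B*M = -71*26 = -1846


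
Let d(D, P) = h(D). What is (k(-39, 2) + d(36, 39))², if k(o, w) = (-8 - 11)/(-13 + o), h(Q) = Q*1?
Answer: 3575881/2704 ≈ 1322.4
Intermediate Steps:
h(Q) = Q
d(D, P) = D
k(o, w) = -19/(-13 + o)
(k(-39, 2) + d(36, 39))² = (-19/(-13 - 39) + 36)² = (-19/(-52) + 36)² = (-19*(-1/52) + 36)² = (19/52 + 36)² = (1891/52)² = 3575881/2704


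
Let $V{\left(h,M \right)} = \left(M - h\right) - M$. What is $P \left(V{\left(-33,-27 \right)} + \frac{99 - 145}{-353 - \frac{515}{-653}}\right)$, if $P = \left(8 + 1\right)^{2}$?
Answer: $\frac{308603520}{114997} \approx 2683.6$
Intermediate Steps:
$V{\left(h,M \right)} = - h$
$P = 81$ ($P = 9^{2} = 81$)
$P \left(V{\left(-33,-27 \right)} + \frac{99 - 145}{-353 - \frac{515}{-653}}\right) = 81 \left(\left(-1\right) \left(-33\right) + \frac{99 - 145}{-353 - \frac{515}{-653}}\right) = 81 \left(33 - \frac{46}{-353 - - \frac{515}{653}}\right) = 81 \left(33 - \frac{46}{-353 + \frac{515}{653}}\right) = 81 \left(33 - \frac{46}{- \frac{229994}{653}}\right) = 81 \left(33 - - \frac{15019}{114997}\right) = 81 \left(33 + \frac{15019}{114997}\right) = 81 \cdot \frac{3809920}{114997} = \frac{308603520}{114997}$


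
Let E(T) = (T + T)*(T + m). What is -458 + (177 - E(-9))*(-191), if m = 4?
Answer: -17075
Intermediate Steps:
E(T) = 2*T*(4 + T) (E(T) = (T + T)*(T + 4) = (2*T)*(4 + T) = 2*T*(4 + T))
-458 + (177 - E(-9))*(-191) = -458 + (177 - 2*(-9)*(4 - 9))*(-191) = -458 + (177 - 2*(-9)*(-5))*(-191) = -458 + (177 - 1*90)*(-191) = -458 + (177 - 90)*(-191) = -458 + 87*(-191) = -458 - 16617 = -17075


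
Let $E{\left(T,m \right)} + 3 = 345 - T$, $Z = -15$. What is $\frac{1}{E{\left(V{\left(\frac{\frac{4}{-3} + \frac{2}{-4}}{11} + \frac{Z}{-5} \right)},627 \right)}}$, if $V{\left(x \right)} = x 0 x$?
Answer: $\frac{1}{342} \approx 0.002924$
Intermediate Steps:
$V{\left(x \right)} = 0$ ($V{\left(x \right)} = 0 x = 0$)
$E{\left(T,m \right)} = 342 - T$ ($E{\left(T,m \right)} = -3 - \left(-345 + T\right) = 342 - T$)
$\frac{1}{E{\left(V{\left(\frac{\frac{4}{-3} + \frac{2}{-4}}{11} + \frac{Z}{-5} \right)},627 \right)}} = \frac{1}{342 - 0} = \frac{1}{342 + 0} = \frac{1}{342}$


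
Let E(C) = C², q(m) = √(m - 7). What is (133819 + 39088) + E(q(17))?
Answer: 172917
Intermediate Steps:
q(m) = √(-7 + m)
(133819 + 39088) + E(q(17)) = (133819 + 39088) + (√(-7 + 17))² = 172907 + (√10)² = 172907 + 10 = 172917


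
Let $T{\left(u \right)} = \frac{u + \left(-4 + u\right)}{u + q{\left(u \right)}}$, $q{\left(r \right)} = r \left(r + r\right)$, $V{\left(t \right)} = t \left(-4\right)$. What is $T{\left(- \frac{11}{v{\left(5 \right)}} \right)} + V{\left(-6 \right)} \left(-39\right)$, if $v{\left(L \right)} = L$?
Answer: $- \frac{175242}{187} \approx -937.12$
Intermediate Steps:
$V{\left(t \right)} = - 4 t$
$q{\left(r \right)} = 2 r^{2}$ ($q{\left(r \right)} = r 2 r = 2 r^{2}$)
$T{\left(u \right)} = \frac{-4 + 2 u}{u + 2 u^{2}}$ ($T{\left(u \right)} = \frac{u + \left(-4 + u\right)}{u + 2 u^{2}} = \frac{-4 + 2 u}{u + 2 u^{2}}$)
$T{\left(- \frac{11}{v{\left(5 \right)}} \right)} + V{\left(-6 \right)} \left(-39\right) = \frac{2 \left(-2 - \frac{11}{5}\right)}{- \frac{11}{5} \left(1 + 2 \left(- \frac{11}{5}\right)\right)} + \left(-4\right) \left(-6\right) \left(-39\right) = \frac{2 \left(-2 - \frac{11}{5}\right)}{\left(-11\right) \frac{1}{5} \left(1 + 2 \left(\left(-11\right) \frac{1}{5}\right)\right)} + 24 \left(-39\right) = \frac{2 \left(-2 - \frac{11}{5}\right)}{\left(- \frac{11}{5}\right) \left(1 + 2 \left(- \frac{11}{5}\right)\right)} - 936 = 2 \left(- \frac{5}{11}\right) \frac{1}{1 - \frac{22}{5}} \left(- \frac{21}{5}\right) - 936 = 2 \left(- \frac{5}{11}\right) \frac{1}{- \frac{17}{5}} \left(- \frac{21}{5}\right) - 936 = 2 \left(- \frac{5}{11}\right) \left(- \frac{5}{17}\right) \left(- \frac{21}{5}\right) - 936 = - \frac{210}{187} - 936 = - \frac{175242}{187}$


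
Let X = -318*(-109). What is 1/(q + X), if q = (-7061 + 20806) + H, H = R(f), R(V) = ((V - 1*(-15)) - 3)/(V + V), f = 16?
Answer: 8/387263 ≈ 2.0658e-5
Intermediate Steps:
R(V) = (12 + V)/(2*V) (R(V) = ((V + 15) - 3)/((2*V)) = ((15 + V) - 3)*(1/(2*V)) = (12 + V)*(1/(2*V)) = (12 + V)/(2*V))
H = 7/8 (H = (½)*(12 + 16)/16 = (½)*(1/16)*28 = 7/8 ≈ 0.87500)
X = 34662
q = 109967/8 (q = (-7061 + 20806) + 7/8 = 13745 + 7/8 = 109967/8 ≈ 13746.)
1/(q + X) = 1/(109967/8 + 34662) = 1/(387263/8) = 8/387263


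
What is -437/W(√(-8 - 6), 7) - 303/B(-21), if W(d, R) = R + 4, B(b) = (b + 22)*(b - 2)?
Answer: -6718/253 ≈ -26.553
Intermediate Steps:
B(b) = (-2 + b)*(22 + b) (B(b) = (22 + b)*(-2 + b) = (-2 + b)*(22 + b))
W(d, R) = 4 + R
-437/W(√(-8 - 6), 7) - 303/B(-21) = -437/(4 + 7) - 303/(-44 + (-21)² + 20*(-21)) = -437/11 - 303/(-44 + 441 - 420) = -437*1/11 - 303/(-23) = -437/11 - 303*(-1/23) = -437/11 + 303/23 = -6718/253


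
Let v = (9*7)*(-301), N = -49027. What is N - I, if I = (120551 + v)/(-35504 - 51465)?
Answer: -4263727575/86969 ≈ -49026.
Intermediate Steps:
v = -18963 (v = 63*(-301) = -18963)
I = -101588/86969 (I = (120551 - 18963)/(-35504 - 51465) = 101588/(-86969) = 101588*(-1/86969) = -101588/86969 ≈ -1.1681)
N - I = -49027 - 1*(-101588/86969) = -49027 + 101588/86969 = -4263727575/86969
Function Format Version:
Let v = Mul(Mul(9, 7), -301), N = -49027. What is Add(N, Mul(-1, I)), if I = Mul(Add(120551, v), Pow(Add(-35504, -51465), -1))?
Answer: Rational(-4263727575, 86969) ≈ -49026.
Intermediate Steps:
v = -18963 (v = Mul(63, -301) = -18963)
I = Rational(-101588, 86969) (I = Mul(Add(120551, -18963), Pow(Add(-35504, -51465), -1)) = Mul(101588, Pow(-86969, -1)) = Mul(101588, Rational(-1, 86969)) = Rational(-101588, 86969) ≈ -1.1681)
Add(N, Mul(-1, I)) = Add(-49027, Mul(-1, Rational(-101588, 86969))) = Add(-49027, Rational(101588, 86969)) = Rational(-4263727575, 86969)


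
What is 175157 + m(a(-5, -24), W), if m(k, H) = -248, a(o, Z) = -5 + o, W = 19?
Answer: 174909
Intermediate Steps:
175157 + m(a(-5, -24), W) = 175157 - 248 = 174909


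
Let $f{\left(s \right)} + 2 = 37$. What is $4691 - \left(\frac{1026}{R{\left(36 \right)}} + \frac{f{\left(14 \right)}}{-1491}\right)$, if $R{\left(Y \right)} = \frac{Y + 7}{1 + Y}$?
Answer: $\frac{34879178}{9159} \approx 3808.2$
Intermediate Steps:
$R{\left(Y \right)} = \frac{7 + Y}{1 + Y}$
$f{\left(s \right)} = 35$ ($f{\left(s \right)} = -2 + 37 = 35$)
$4691 - \left(\frac{1026}{R{\left(36 \right)}} + \frac{f{\left(14 \right)}}{-1491}\right) = 4691 - \left(\frac{1026}{\frac{1}{1 + 36} \left(7 + 36\right)} + \frac{35}{-1491}\right) = 4691 - \left(\frac{1026}{\frac{1}{37} \cdot 43} + 35 \left(- \frac{1}{1491}\right)\right) = 4691 - \left(\frac{1026}{\frac{1}{37} \cdot 43} - \frac{5}{213}\right) = 4691 - \left(\frac{1026}{\frac{43}{37}} - \frac{5}{213}\right) = 4691 - \left(1026 \cdot \frac{37}{43} - \frac{5}{213}\right) = 4691 - \left(\frac{37962}{43} - \frac{5}{213}\right) = 4691 - \frac{8085691}{9159} = \frac{34879178}{9159}$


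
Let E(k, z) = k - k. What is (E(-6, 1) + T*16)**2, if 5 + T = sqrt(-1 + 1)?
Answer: 6400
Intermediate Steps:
E(k, z) = 0
T = -5 (T = -5 + sqrt(-1 + 1) = -5 + sqrt(0) = -5 + 0 = -5)
(E(-6, 1) + T*16)**2 = (0 - 5*16)**2 = (0 - 80)**2 = (-80)**2 = 6400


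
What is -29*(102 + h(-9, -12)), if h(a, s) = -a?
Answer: -3219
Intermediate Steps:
-29*(102 + h(-9, -12)) = -29*(102 - 1*(-9)) = -29*(102 + 9) = -29*111 = -3219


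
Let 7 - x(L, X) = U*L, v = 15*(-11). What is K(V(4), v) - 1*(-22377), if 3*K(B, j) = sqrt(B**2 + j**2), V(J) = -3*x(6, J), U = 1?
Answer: 22377 + sqrt(3026) ≈ 22432.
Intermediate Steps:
v = -165
x(L, X) = 7 - L
V(J) = -3 (V(J) = -3*(7 - 1*6) = -3*(7 - 6) = -3*1 = -3)
K(B, j) = sqrt(B**2 + j**2)/3
K(V(4), v) - 1*(-22377) = sqrt((-3)**2 + (-165)**2)/3 - 1*(-22377) = sqrt(9 + 27225)/3 + 22377 = sqrt(27234)/3 + 22377 = (3*sqrt(3026))/3 + 22377 = sqrt(3026) + 22377 = 22377 + sqrt(3026)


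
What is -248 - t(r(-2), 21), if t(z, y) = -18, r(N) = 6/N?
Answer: -230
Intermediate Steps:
-248 - t(r(-2), 21) = -248 - 1*(-18) = -248 + 18 = -230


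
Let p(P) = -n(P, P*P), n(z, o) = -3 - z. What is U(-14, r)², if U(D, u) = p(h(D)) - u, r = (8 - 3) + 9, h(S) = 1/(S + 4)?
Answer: 12321/100 ≈ 123.21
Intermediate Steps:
h(S) = 1/(4 + S)
r = 14 (r = 5 + 9 = 14)
p(P) = 3 + P (p(P) = -(-3 - P) = 3 + P)
U(D, u) = 3 + 1/(4 + D) - u (U(D, u) = (3 + 1/(4 + D)) - u = 3 + 1/(4 + D) - u)
U(-14, r)² = ((1 + (3 - 1*14)*(4 - 14))/(4 - 14))² = ((1 + (3 - 14)*(-10))/(-10))² = (-(1 - 11*(-10))/10)² = (-(1 + 110)/10)² = (-⅒*111)² = (-111/10)² = 12321/100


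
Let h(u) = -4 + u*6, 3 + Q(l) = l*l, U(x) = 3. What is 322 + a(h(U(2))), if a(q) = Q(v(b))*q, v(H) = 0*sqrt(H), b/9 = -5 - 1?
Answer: 280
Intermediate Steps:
b = -54 (b = 9*(-5 - 1) = 9*(-6) = -54)
v(H) = 0
Q(l) = -3 + l**2 (Q(l) = -3 + l*l = -3 + l**2)
h(u) = -4 + 6*u
a(q) = -3*q (a(q) = (-3 + 0**2)*q = (-3 + 0)*q = -3*q)
322 + a(h(U(2))) = 322 - 3*(-4 + 6*3) = 322 - 3*(-4 + 18) = 322 - 3*14 = 322 - 42 = 280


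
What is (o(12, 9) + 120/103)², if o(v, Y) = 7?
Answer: 707281/10609 ≈ 66.668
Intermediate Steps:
(o(12, 9) + 120/103)² = (7 + 120/103)² = (841/103)² = 707281/10609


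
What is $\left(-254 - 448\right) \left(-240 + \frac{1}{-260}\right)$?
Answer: $\frac{1684827}{10} \approx 1.6848 \cdot 10^{5}$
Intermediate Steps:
$\left(-254 - 448\right) \left(-240 + \frac{1}{-260}\right) = - 702 \left(-240 - \frac{1}{260}\right) = \left(-702\right) \left(- \frac{62401}{260}\right) = \frac{1684827}{10}$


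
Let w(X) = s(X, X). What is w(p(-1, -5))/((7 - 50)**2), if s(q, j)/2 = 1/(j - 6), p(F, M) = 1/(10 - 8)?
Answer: -4/20339 ≈ -0.00019667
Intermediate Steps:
p(F, M) = 1/2
s(q, j) = 2/(-6 + j) (s(q, j) = 2/(j - 6) = 2/(-6 + j))
w(X) = 2/(-6 + X)
w(p(-1, -5))/((7 - 50)**2) = (2/(-6 + 1/2))/((7 - 50)**2) = (2/(-11/2))/((-43)**2) = (2*(-2/11))/1849 = -4/11*1/1849 = -4/20339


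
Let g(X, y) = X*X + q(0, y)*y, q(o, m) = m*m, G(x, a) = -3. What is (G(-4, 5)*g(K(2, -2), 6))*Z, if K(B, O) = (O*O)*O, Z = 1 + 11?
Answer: -10080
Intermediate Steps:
Z = 12
q(o, m) = m²
K(B, O) = O³ (K(B, O) = O²*O = O³)
g(X, y) = X² + y³ (g(X, y) = X*X + y²*y = X² + y³)
(G(-4, 5)*g(K(2, -2), 6))*Z = -3*(((-2)³)² + 6³)*12 = -3*((-8)² + 216)*12 = -3*(64 + 216)*12 = -3*280*12 = -840*12 = -10080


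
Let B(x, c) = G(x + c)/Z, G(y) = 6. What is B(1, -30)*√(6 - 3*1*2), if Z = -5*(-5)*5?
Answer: 0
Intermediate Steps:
Z = 125 (Z = 25*5 = 125)
B(x, c) = 6/125
B(1, -30)*√(6 - 3*1*2) = 6*√(6 - 3*1*2)/125 = 6*√(6 - 3*2)/125 = 6*√(6 - 6)/125 = 6*√0/125 = (6/125)*0 = 0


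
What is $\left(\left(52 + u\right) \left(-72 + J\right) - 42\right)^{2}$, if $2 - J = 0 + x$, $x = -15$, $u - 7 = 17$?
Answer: $17825284$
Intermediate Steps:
$u = 24$ ($u = 7 + 17 = 24$)
$J = 17$ ($J = 2 - \left(0 - 15\right) = 2 - -15 = 2 + 15 = 17$)
$\left(\left(52 + u\right) \left(-72 + J\right) - 42\right)^{2} = \left(\left(52 + 24\right) \left(-72 + 17\right) - 42\right)^{2} = \left(76 \left(-55\right) - 42\right)^{2} = \left(-4180 - 42\right)^{2} = \left(-4222\right)^{2} = 17825284$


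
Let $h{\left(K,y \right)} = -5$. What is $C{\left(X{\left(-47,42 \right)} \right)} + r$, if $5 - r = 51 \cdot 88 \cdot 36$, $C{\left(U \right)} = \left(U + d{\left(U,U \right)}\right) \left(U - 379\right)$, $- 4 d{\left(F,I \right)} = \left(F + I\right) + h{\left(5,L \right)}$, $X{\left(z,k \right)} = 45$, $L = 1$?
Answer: $- \frac{338991}{2} \approx -1.695 \cdot 10^{5}$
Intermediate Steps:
$d{\left(F,I \right)} = \frac{5}{4} - \frac{F}{4} - \frac{I}{4}$ ($d{\left(F,I \right)} = - \frac{\left(F + I\right) - 5}{4} = - \frac{-5 + F + I}{4} = \frac{5}{4} - \frac{F}{4} - \frac{I}{4}$)
$C{\left(U \right)} = \left(-379 + U\right) \left(\frac{5}{4} + \frac{U}{2}\right)$ ($C{\left(U \right)} = \left(U - \left(- \frac{5}{4} + \frac{U}{2}\right)\right) \left(U - 379\right) = \left(U - \left(- \frac{5}{4} + \frac{U}{2}\right)\right) \left(-379 + U\right) = \left(\frac{5}{4} + \frac{U}{2}\right) \left(-379 + U\right) = \left(-379 + U\right) \left(\frac{5}{4} + \frac{U}{2}\right)$)
$r = -161563$ ($r = 5 - 51 \cdot 88 \cdot 36 = 5 - 4488 \cdot 36 = 5 - 161568 = -161563$)
$C{\left(X{\left(-47,42 \right)} \right)} + r = \left(- \frac{1895}{4} + \frac{45^{2}}{2} - \frac{33885}{4}\right) - 161563 = \left(- \frac{1895}{4} + \frac{1}{2} \cdot 2025 - \frac{33885}{4}\right) - 161563 = \left(- \frac{1895}{4} + \frac{2025}{2} - \frac{33885}{4}\right) - 161563 = - \frac{15865}{2} - 161563 = - \frac{338991}{2}$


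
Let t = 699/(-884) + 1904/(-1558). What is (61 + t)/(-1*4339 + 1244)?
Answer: -40620707/2131328420 ≈ -0.019059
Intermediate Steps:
t = -1386089/688636 (t = 699*(-1/884) + 1904*(-1/1558) = -699/884 - 952/779 = -1386089/688636 ≈ -2.0128)
(61 + t)/(-1*4339 + 1244) = (61 - 1386089/688636)/(-1*4339 + 1244) = 40620707/(688636*(-4339 + 1244)) = (40620707/688636)/(-3095) = (40620707/688636)*(-1/3095) = -40620707/2131328420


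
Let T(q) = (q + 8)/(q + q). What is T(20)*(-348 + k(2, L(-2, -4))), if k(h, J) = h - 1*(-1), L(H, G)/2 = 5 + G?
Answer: -483/2 ≈ -241.50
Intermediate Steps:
L(H, G) = 10 + 2*G (L(H, G) = 2*(5 + G) = 10 + 2*G)
k(h, J) = 1 + h (k(h, J) = h + 1 = 1 + h)
T(q) = (8 + q)/(2*q) (T(q) = (8 + q)/((2*q)) = (8 + q)*(1/(2*q)) = (8 + q)/(2*q))
T(20)*(-348 + k(2, L(-2, -4))) = ((1/2)*(8 + 20)/20)*(-348 + (1 + 2)) = ((1/2)*(1/20)*28)*(-348 + 3) = (7/10)*(-345) = -483/2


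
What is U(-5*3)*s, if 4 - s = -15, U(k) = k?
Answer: -285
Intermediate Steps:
s = 19 (s = 4 - 1*(-15) = 4 + 15 = 19)
U(-5*3)*s = -5*3*19 = -15*19 = -285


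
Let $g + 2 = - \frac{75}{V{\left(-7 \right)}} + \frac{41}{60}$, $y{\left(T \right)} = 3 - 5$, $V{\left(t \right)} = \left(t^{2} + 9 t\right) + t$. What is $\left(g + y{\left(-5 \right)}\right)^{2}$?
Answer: $\frac{11449}{176400} \approx 0.064904$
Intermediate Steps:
$V{\left(t \right)} = t^{2} + 10 t$
$y{\left(T \right)} = -2$ ($y{\left(T \right)} = 3 - 5 = -2$)
$g = \frac{947}{420}$ ($g = -2 - \left(- \frac{41}{60} + 75 \left(- \frac{1}{7 \left(10 - 7\right)}\right)\right) = -2 - \left(- \frac{41}{60} + \frac{75}{\left(-7\right) 3}\right) = -2 - \left(- \frac{41}{60} + \frac{75}{-21}\right) = -2 + \left(\left(-75\right) \left(- \frac{1}{21}\right) + \frac{41}{60}\right) = -2 + \left(\frac{25}{7} + \frac{41}{60}\right) = -2 + \frac{1787}{420} = \frac{947}{420} \approx 2.2548$)
$\left(g + y{\left(-5 \right)}\right)^{2} = \left(\frac{947}{420} - 2\right)^{2} = \left(\frac{107}{420}\right)^{2} = \frac{11449}{176400}$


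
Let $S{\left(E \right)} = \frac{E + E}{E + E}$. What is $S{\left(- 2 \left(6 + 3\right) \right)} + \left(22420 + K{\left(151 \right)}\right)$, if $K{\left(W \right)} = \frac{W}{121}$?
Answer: $\frac{2713092}{121} \approx 22422.0$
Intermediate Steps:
$K{\left(W \right)} = \frac{W}{121}$ ($K{\left(W \right)} = W \frac{1}{121} = \frac{W}{121}$)
$S{\left(E \right)} = 1$ ($S{\left(E \right)} = \frac{2 E}{2 E} = 2 E \frac{1}{2 E} = 1$)
$S{\left(- 2 \left(6 + 3\right) \right)} + \left(22420 + K{\left(151 \right)}\right) = 1 + \left(22420 + \frac{1}{121} \cdot 151\right) = 1 + \left(22420 + \frac{151}{121}\right) = 1 + \frac{2712971}{121} = \frac{2713092}{121}$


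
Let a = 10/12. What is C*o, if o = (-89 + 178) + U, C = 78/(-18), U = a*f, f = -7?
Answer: -6487/18 ≈ -360.39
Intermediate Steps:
a = 5/6 (a = 10*(1/12) = 5/6 ≈ 0.83333)
U = -35/6 (U = (5/6)*(-7) = -35/6 ≈ -5.8333)
C = -13/3 (C = 78*(-1/18) = -13/3 ≈ -4.3333)
o = 499/6 (o = (-89 + 178) - 35/6 = 89 - 35/6 = 499/6 ≈ 83.167)
C*o = -13/3*499/6 = -6487/18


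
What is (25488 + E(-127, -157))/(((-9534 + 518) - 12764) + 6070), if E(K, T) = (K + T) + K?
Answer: -25077/15710 ≈ -1.5962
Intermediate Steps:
E(K, T) = T + 2*K
(25488 + E(-127, -157))/(((-9534 + 518) - 12764) + 6070) = (25488 + (-157 + 2*(-127)))/(((-9534 + 518) - 12764) + 6070) = (25488 + (-157 - 254))/((-9016 - 12764) + 6070) = (25488 - 411)/(-21780 + 6070) = 25077/(-15710) = 25077*(-1/15710) = -25077/15710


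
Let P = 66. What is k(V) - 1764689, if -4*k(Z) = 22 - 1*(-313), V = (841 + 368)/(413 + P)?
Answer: -7059091/4 ≈ -1.7648e+6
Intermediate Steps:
V = 1209/479 (V = (841 + 368)/(413 + 66) = 1209/479 ≈ 2.5240)
k(Z) = -335/4 (k(Z) = -(22 - 1*(-313))/4 = -(22 + 313)/4 = -¼*335 = -335/4)
k(V) - 1764689 = -335/4 - 1764689 = -7059091/4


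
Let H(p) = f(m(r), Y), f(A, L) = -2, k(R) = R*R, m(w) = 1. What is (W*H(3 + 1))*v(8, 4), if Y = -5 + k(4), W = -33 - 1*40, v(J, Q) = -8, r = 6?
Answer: -1168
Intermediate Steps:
W = -73 (W = -33 - 40 = -73)
k(R) = R²
Y = 11 (Y = -5 + 4² = -5 + 16 = 11)
H(p) = -2
(W*H(3 + 1))*v(8, 4) = -73*(-2)*(-8) = 146*(-8) = -1168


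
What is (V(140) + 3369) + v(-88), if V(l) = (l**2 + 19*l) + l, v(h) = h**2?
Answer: 33513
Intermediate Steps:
V(l) = l**2 + 20*l
(V(140) + 3369) + v(-88) = (140*(20 + 140) + 3369) + (-88)**2 = (140*160 + 3369) + 7744 = (22400 + 3369) + 7744 = 25769 + 7744 = 33513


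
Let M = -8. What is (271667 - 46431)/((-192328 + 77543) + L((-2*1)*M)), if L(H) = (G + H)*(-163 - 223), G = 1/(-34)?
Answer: -957253/514036 ≈ -1.8622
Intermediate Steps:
G = -1/34 ≈ -0.029412
L(H) = 193/17 - 386*H (L(H) = (-1/34 + H)*(-163 - 223) = (-1/34 + H)*(-386) = 193/17 - 386*H)
(271667 - 46431)/((-192328 + 77543) + L((-2*1)*M)) = (271667 - 46431)/((-192328 + 77543) + (193/17 - 386*(-2*1)*(-8))) = 225236/(-114785 + (193/17 - (-772)*(-8))) = 225236/(-114785 + (193/17 - 386*16)) = 225236/(-114785 + (193/17 - 6176)) = 225236/(-114785 - 104799/17) = 225236/(-2056144/17) = 225236*(-17/2056144) = -957253/514036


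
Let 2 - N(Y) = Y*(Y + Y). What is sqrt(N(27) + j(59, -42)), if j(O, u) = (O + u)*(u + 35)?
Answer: 15*I*sqrt(7) ≈ 39.686*I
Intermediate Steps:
N(Y) = 2 - 2*Y**2 (N(Y) = 2 - Y*(Y + Y) = 2 - Y*2*Y = 2 - 2*Y**2)
j(O, u) = (35 + u)*(O + u) (j(O, u) = (O + u)*(35 + u) = (35 + u)*(O + u))
sqrt(N(27) + j(59, -42)) = sqrt((2 - 2*27**2) + ((-42)**2 + 35*59 + 35*(-42) + 59*(-42))) = sqrt((2 - 2*729) + (1764 + 2065 - 1470 - 2478)) = sqrt((2 - 1458) - 119) = sqrt(-1456 - 119) = sqrt(-1575) = 15*I*sqrt(7)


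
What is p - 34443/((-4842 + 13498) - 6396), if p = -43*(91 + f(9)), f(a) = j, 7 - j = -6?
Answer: -10141163/2260 ≈ -4487.2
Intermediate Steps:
j = 13 (j = 7 - 1*(-6) = 7 + 6 = 13)
f(a) = 13
p = -4472 (p = -43*(91 + 13) = -43*104 = -4472)
p - 34443/((-4842 + 13498) - 6396) = -4472 - 34443/((-4842 + 13498) - 6396) = -4472 - 34443/(8656 - 6396) = -4472 - 34443/2260 = -10141163/2260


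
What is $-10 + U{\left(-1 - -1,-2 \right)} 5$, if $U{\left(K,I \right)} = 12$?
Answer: $50$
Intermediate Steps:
$-10 + U{\left(-1 - -1,-2 \right)} 5 = -10 + 12 \cdot 5 = -10 + 60 = 50$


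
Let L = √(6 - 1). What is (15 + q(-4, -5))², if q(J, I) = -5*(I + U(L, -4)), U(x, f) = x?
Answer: 1725 - 400*√5 ≈ 830.57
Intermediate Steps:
L = √5 ≈ 2.2361
q(J, I) = -5*I - 5*√5 (q(J, I) = -5*(I + √5) = -5*I - 5*√5)
(15 + q(-4, -5))² = (15 + (-5*(-5) - 5*√5))² = (15 + (25 - 5*√5))² = (40 - 5*√5)²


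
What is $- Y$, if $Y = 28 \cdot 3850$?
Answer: $-107800$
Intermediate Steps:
$Y = 107800$
$- Y = \left(-1\right) 107800 = -107800$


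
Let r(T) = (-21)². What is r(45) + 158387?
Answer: 158828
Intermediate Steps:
r(T) = 441
r(45) + 158387 = 441 + 158387 = 158828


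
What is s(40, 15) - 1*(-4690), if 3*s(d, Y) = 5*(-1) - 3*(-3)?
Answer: 14074/3 ≈ 4691.3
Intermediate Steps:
s(d, Y) = 4/3 (s(d, Y) = (5*(-1) - 3*(-3))/3 = (-5 + 9)/3 = (⅓)*4 = 4/3)
s(40, 15) - 1*(-4690) = 4/3 - 1*(-4690) = 4/3 + 4690 = 14074/3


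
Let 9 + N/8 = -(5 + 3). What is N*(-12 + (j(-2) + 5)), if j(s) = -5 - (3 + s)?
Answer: 1768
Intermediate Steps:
N = -136 (N = -72 + 8*(-(5 + 3)) = -72 + 8*(-1*8) = -72 + 8*(-8) = -72 - 64 = -136)
j(s) = -8 - s (j(s) = -5 + (-3 - s) = -8 - s)
N*(-12 + (j(-2) + 5)) = -136*(-12 + ((-8 - 1*(-2)) + 5)) = -136*(-12 + ((-8 + 2) + 5)) = -136*(-12 + (-6 + 5)) = -136*(-12 - 1) = -136*(-13) = 1768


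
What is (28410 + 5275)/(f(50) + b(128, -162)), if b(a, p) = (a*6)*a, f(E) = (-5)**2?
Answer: 33685/98329 ≈ 0.34257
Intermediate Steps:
f(E) = 25
b(a, p) = 6*a**2 (b(a, p) = (6*a)*a = 6*a**2)
(28410 + 5275)/(f(50) + b(128, -162)) = (28410 + 5275)/(25 + 6*128**2) = 33685/(25 + 6*16384) = 33685/(25 + 98304) = 33685/98329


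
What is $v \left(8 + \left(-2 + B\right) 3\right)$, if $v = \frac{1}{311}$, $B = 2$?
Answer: $\frac{8}{311} \approx 0.025723$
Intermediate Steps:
$v = \frac{1}{311} \approx 0.0032154$
$v \left(8 + \left(-2 + B\right) 3\right) = \frac{8 + \left(-2 + 2\right) 3}{311} = \frac{8 + 0 \cdot 3}{311} = \frac{8 + 0}{311} = \frac{1}{311} \cdot 8 = \frac{8}{311}$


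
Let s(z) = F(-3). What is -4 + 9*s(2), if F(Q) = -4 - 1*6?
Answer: -94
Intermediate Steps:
F(Q) = -10 (F(Q) = -4 - 6 = -10)
s(z) = -10
-4 + 9*s(2) = -4 + 9*(-10) = -4 - 90 = -94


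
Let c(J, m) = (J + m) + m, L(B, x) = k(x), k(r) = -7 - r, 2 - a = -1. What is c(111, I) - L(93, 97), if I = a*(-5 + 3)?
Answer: 203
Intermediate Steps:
a = 3 (a = 2 - 1*(-1) = 2 + 1 = 3)
L(B, x) = -7 - x
I = -6 (I = 3*(-5 + 3) = 3*(-2) = -6)
c(J, m) = J + 2*m
c(111, I) - L(93, 97) = (111 + 2*(-6)) - (-7 - 1*97) = (111 - 12) - (-7 - 97) = 99 - 1*(-104) = 99 + 104 = 203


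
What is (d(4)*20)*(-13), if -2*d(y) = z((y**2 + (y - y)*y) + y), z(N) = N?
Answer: 2600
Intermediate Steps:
d(y) = -y/2 - y**2/2 (d(y) = -((y**2 + (y - y)*y) + y)/2 = -((y**2 + 0*y) + y)/2 = -((y**2 + 0) + y)/2 = -(y**2 + y)/2 = -(y + y**2)/2 = -y/2 - y**2/2)
(d(4)*20)*(-13) = (-1/2*4*(1 + 4)*20)*(-13) = (-1/2*4*5*20)*(-13) = -10*20*(-13) = -200*(-13) = 2600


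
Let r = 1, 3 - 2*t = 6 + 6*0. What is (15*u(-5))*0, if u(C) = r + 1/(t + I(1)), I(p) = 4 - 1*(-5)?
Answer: 0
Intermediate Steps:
I(p) = 9 (I(p) = 4 + 5 = 9)
t = -3/2 (t = 3/2 - (6 + 6*0)/2 = 3/2 - (6 + 0)/2 = 3/2 - ½*6 = 3/2 - 3 = -3/2 ≈ -1.5000)
u(C) = 17/15 (u(C) = 1 + 1/(-3/2 + 9) = 1 + 1/(15/2) = 1 + 2/15 = 17/15)
(15*u(-5))*0 = (15*(17/15))*0 = 17*0 = 0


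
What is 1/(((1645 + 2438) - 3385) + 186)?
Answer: 1/884 ≈ 0.0011312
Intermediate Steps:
1/(((1645 + 2438) - 3385) + 186) = 1/((4083 - 3385) + 186) = 1/(698 + 186) = 1/884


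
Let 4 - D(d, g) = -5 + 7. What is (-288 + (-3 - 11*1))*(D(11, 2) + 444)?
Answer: -134692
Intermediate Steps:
D(d, g) = 2 (D(d, g) = 4 - (-5 + 7) = 4 - 1*2 = 4 - 2 = 2)
(-288 + (-3 - 11*1))*(D(11, 2) + 444) = (-288 + (-3 - 11*1))*(2 + 444) = (-288 + (-3 - 11))*446 = (-288 - 14)*446 = -302*446 = -134692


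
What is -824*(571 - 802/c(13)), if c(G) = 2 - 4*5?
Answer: -4564960/9 ≈ -5.0722e+5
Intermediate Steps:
c(G) = -18 (c(G) = 2 - 20 = -18)
-824*(571 - 802/c(13)) = -824*(571 - 802/(-18)) = -824*(571 - 802*(-1/18)) = -824*(571 + 401/9) = -824*5540/9 = -4564960/9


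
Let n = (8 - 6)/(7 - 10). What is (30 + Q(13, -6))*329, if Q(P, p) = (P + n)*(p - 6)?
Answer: -38822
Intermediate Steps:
n = -⅔ (n = 2/(-3) = 2*(-⅓) = -⅔ ≈ -0.66667)
Q(P, p) = (-6 + p)*(-⅔ + P) (Q(P, p) = (P - ⅔)*(p - 6) = (-⅔ + P)*(-6 + p) = (-6 + p)*(-⅔ + P))
(30 + Q(13, -6))*329 = (30 + (4 - 6*13 - ⅔*(-6) + 13*(-6)))*329 = (30 + (4 - 78 + 4 - 78))*329 = (30 - 148)*329 = -118*329 = -38822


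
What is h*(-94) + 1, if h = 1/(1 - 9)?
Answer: 51/4 ≈ 12.750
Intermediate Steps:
h = -⅛ (h = 1/(-8) = -⅛ ≈ -0.12500)
h*(-94) + 1 = -⅛*(-94) + 1 = 47/4 + 1 = 51/4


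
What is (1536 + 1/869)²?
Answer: 1781650996225/755161 ≈ 2.3593e+6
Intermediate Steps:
(1536 + 1/869)² = (1334785/869)² = 1781650996225/755161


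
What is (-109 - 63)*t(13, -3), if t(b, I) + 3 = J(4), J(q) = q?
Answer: -172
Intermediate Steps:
t(b, I) = 1 (t(b, I) = -3 + 4 = 1)
(-109 - 63)*t(13, -3) = (-109 - 63)*1 = -172*1 = -172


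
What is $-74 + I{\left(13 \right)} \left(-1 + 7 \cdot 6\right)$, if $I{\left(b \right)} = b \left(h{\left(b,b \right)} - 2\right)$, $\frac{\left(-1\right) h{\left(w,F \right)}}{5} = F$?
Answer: $-35785$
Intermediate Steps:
$h{\left(w,F \right)} = - 5 F$
$I{\left(b \right)} = b \left(-2 - 5 b\right)$ ($I{\left(b \right)} = b \left(- 5 b - 2\right) = b \left(-2 - 5 b\right)$)
$-74 + I{\left(13 \right)} \left(-1 + 7 \cdot 6\right) = -74 + \left(-1\right) 13 \left(2 + 5 \cdot 13\right) \left(-1 + 7 \cdot 6\right) = -74 + \left(-1\right) 13 \left(2 + 65\right) \left(-1 + 42\right) = -74 + \left(-1\right) 13 \cdot 67 \cdot 41 = -74 - 35711 = -35785$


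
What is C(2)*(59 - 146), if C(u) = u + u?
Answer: -348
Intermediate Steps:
C(u) = 2*u
C(2)*(59 - 146) = (2*2)*(59 - 146) = 4*(-87) = -348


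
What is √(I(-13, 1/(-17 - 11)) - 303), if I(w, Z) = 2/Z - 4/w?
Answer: I*√60619/13 ≈ 18.939*I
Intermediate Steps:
I(w, Z) = -4/w + 2/Z
√(I(-13, 1/(-17 - 11)) - 303) = √((-4/(-13) + 2/(1/(-17 - 11))) - 303) = √((-4*(-1/13) + 2/(1/(-28))) - 303) = √((4/13 + 2/(-1/28)) - 303) = √((4/13 + 2*(-28)) - 303) = √((4/13 - 56) - 303) = √(-724/13 - 303) = √(-4663/13) = I*√60619/13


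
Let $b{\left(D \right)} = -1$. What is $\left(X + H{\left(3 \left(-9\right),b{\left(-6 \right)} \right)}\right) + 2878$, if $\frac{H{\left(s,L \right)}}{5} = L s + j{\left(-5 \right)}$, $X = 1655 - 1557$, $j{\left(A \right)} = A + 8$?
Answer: $3126$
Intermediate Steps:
$j{\left(A \right)} = 8 + A$
$X = 98$ ($X = 1655 - 1557 = 98$)
$H{\left(s,L \right)} = 15 + 5 L s$ ($H{\left(s,L \right)} = 5 \left(L s + \left(8 - 5\right)\right) = 5 \left(L s + 3\right) = 5 \left(3 + L s\right) = 15 + 5 L s$)
$\left(X + H{\left(3 \left(-9\right),b{\left(-6 \right)} \right)}\right) + 2878 = \left(98 + \left(15 + 5 \left(-1\right) 3 \left(-9\right)\right)\right) + 2878 = \left(98 + \left(15 + 5 \left(-1\right) \left(-27\right)\right)\right) + 2878 = \left(98 + \left(15 + 135\right)\right) + 2878 = \left(98 + 150\right) + 2878 = 248 + 2878 = 3126$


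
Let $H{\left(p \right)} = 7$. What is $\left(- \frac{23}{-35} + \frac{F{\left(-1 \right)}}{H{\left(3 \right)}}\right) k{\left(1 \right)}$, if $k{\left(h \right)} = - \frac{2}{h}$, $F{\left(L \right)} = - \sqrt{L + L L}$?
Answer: $- \frac{46}{35} \approx -1.3143$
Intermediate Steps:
$F{\left(L \right)} = - \sqrt{L + L^{2}}$
$\left(- \frac{23}{-35} + \frac{F{\left(-1 \right)}}{H{\left(3 \right)}}\right) k{\left(1 \right)} = \left(- \frac{23}{-35} + \frac{\left(-1\right) \sqrt{- (1 - 1)}}{7}\right) \left(- \frac{2}{1}\right) = \left(\left(-23\right) \left(- \frac{1}{35}\right) + - \sqrt{\left(-1\right) 0} \cdot \frac{1}{7}\right) \left(\left(-2\right) 1\right) = \left(\frac{23}{35} + - \sqrt{0} \cdot \frac{1}{7}\right) \left(-2\right) = \left(\frac{23}{35} + \left(-1\right) 0 \cdot \frac{1}{7}\right) \left(-2\right) = \left(\frac{23}{35} + 0 \cdot \frac{1}{7}\right) \left(-2\right) = \left(\frac{23}{35} + 0\right) \left(-2\right) = \frac{23}{35} \left(-2\right) = - \frac{46}{35}$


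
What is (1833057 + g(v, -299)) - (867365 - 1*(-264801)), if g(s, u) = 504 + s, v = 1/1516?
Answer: 1063314821/1516 ≈ 7.0140e+5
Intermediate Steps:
v = 1/1516 ≈ 0.00065963
(1833057 + g(v, -299)) - (867365 - 1*(-264801)) = (1833057 + (504 + 1/1516)) - (867365 - 1*(-264801)) = (1833057 + 764065/1516) - (867365 + 264801) = 2779678477/1516 - 1*1132166 = 2779678477/1516 - 1132166 = 1063314821/1516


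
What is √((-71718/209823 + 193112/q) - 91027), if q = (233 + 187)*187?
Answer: I*√171666524892732472135995/1373291535 ≈ 301.7*I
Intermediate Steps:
q = 78540 (q = 420*187 = 78540)
√((-71718/209823 + 193112/q) - 91027) = √((-71718/209823 + 193112/78540) - 91027) = √((-71718*1/209823 + 193112*(1/78540)) - 91027) = √((-23906/69941 + 48278/19635) - 91027) = √(2907217288/1373291535 - 91027) = √(-125003701339157/1373291535) = I*√171666524892732472135995/1373291535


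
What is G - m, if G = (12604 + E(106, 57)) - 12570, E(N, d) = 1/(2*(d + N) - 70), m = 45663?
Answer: -11681023/256 ≈ -45629.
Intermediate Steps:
E(N, d) = 1/(-70 + 2*N + 2*d) (E(N, d) = 1/(2*(N + d) - 70) = 1/((2*N + 2*d) - 70) = 1/(-70 + 2*N + 2*d))
G = 8705/256 (G = (12604 + 1/(2*(-35 + 106 + 57))) - 12570 = (12604 + (½)/128) - 12570 = (12604 + (½)*(1/128)) - 12570 = (12604 + 1/256) - 12570 = 3226625/256 - 12570 = 8705/256 ≈ 34.004)
G - m = 8705/256 - 1*45663 = 8705/256 - 45663 = -11681023/256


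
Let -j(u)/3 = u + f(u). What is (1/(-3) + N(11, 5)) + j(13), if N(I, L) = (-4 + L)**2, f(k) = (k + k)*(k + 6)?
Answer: -4561/3 ≈ -1520.3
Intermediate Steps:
f(k) = 2*k*(6 + k) (f(k) = (2*k)*(6 + k) = 2*k*(6 + k))
j(u) = -3*u - 6*u*(6 + u) (j(u) = -3*(u + 2*u*(6 + u)) = -3*u - 6*u*(6 + u))
(1/(-3) + N(11, 5)) + j(13) = (1/(-3) + (-4 + 5)**2) + 3*13*(-13 - 2*13) = (-1/3 + 1**2) + 3*13*(-13 - 26) = (-1/3 + 1) + 3*13*(-39) = 2/3 - 1521 = -4561/3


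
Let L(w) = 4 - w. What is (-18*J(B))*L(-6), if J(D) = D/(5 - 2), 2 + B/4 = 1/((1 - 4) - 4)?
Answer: 3600/7 ≈ 514.29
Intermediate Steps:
B = -60/7 (B = -8 + 4/((1 - 4) - 4) = -8 + 4/(-3 - 4) = -8 + 4/(-7) = -8 + 4*(-⅐) = -8 - 4/7 = -60/7 ≈ -8.5714)
J(D) = D/3
(-18*J(B))*L(-6) = (-6*(-60)/7)*(4 - 1*(-6)) = (-18*(-20/7))*(4 + 6) = (360/7)*10 = 3600/7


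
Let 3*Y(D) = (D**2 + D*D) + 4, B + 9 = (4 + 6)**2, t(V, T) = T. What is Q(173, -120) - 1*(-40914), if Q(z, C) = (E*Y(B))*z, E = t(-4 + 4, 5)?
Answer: 4817444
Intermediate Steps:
B = 91 (B = -9 + (4 + 6)**2 = -9 + 10**2 = -9 + 100 = 91)
Y(D) = 4/3 + 2*D**2/3 (Y(D) = ((D**2 + D*D) + 4)/3 = ((D**2 + D**2) + 4)/3 = (2*D**2 + 4)/3 = (4 + 2*D**2)/3 = 4/3 + 2*D**2/3)
E = 5
Q(z, C) = 27610*z (Q(z, C) = (5*(4/3 + (2/3)*91**2))*z = (5*(4/3 + (2/3)*8281))*z = (5*(4/3 + 16562/3))*z = (5*5522)*z = 27610*z)
Q(173, -120) - 1*(-40914) = 27610*173 - 1*(-40914) = 4776530 + 40914 = 4817444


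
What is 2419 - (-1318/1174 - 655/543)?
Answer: 771776801/318741 ≈ 2421.3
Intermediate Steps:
2419 - (-1318/1174 - 655/543) = 2419 - (-1318*1/1174 - 655*1/543) = 2419 - (-659/587 - 655/543) = 2419 - 1*(-742322/318741) = 2419 + 742322/318741 = 771776801/318741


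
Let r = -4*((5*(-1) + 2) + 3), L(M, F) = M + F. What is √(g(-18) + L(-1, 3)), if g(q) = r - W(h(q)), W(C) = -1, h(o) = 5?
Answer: √3 ≈ 1.7320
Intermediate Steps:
L(M, F) = F + M
r = 0 (r = -4*((-5 + 2) + 3) = -4*(-3 + 3) = -4*0 = 0)
g(q) = 1 (g(q) = 0 - 1*(-1) = 0 + 1 = 1)
√(g(-18) + L(-1, 3)) = √(1 + (3 - 1)) = √(1 + 2) = √3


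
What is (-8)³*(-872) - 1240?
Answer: 445224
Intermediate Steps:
(-8)³*(-872) - 1240 = -512*(-872) - 1240 = 446464 - 1240 = 445224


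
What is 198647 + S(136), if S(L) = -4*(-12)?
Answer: 198695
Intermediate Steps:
S(L) = 48
198647 + S(136) = 198647 + 48 = 198695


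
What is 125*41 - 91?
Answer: 5034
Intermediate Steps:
125*41 - 91 = 5125 - 91 = 5034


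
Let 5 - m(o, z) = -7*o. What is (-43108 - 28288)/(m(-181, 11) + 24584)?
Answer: -2746/897 ≈ -3.0613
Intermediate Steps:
m(o, z) = 5 + 7*o (m(o, z) = 5 - (-7)*o = 5 + 7*o)
(-43108 - 28288)/(m(-181, 11) + 24584) = (-43108 - 28288)/((5 + 7*(-181)) + 24584) = -71396/((5 - 1267) + 24584) = -71396/(-1262 + 24584) = -71396/23322 = -71396*1/23322 = -2746/897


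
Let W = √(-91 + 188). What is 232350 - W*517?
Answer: 232350 - 517*√97 ≈ 2.2726e+5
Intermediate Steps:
W = √97 ≈ 9.8489
232350 - W*517 = 232350 - √97*517 = 232350 - 517*√97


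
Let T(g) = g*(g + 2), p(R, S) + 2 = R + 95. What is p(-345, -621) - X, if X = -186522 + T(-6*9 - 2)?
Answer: 183246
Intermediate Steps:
p(R, S) = 93 + R (p(R, S) = -2 + (R + 95) = -2 + (95 + R) = 93 + R)
T(g) = g*(2 + g)
X = -183498 (X = -186522 + (-6*9 - 2)*(2 + (-6*9 - 2)) = -186522 + (-54 - 2)*(2 + (-54 - 2)) = -186522 - 56*(2 - 56) = -186522 - 56*(-54) = -186522 + 3024 = -183498)
p(-345, -621) - X = (93 - 345) - 1*(-183498) = -252 + 183498 = 183246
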